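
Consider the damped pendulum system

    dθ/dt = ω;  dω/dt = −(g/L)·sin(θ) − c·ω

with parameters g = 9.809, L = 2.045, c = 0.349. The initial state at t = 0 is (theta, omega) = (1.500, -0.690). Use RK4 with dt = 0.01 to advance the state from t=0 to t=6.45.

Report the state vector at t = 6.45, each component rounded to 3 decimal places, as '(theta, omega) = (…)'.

(theta, omega) = (0.286, -0.840)

t=0.000: state=(1.500, -0.690)
step 1 (dt=0.01): k1=(-0.690, -4.544), k2=(-0.713, -4.535), k3=(-0.713, -4.535), k4=(-0.735, -4.525); state += dt/6·(k1+2k2+2k3+k4)
t=0.010: state=(1.493, -0.735)
t=0.020: state=(1.485, -0.781)
t=0.030: state=(1.477, -0.825)
continuing one RK4 step at a time; state shown every 25 steps (Δt=0.25):
t=0.250: state=(1.191, -1.752)
t=0.500: state=(0.648, -2.516)
t=0.750: state=(-0.014, -2.655)
t=1.000: state=(-0.617, -2.064)
t=1.250: state=(-1.010, -1.044)
t=1.500: state=(-1.132, 0.064)
t=1.750: state=(-0.987, 1.070)
t=2.000: state=(-0.619, 1.812)
t=2.250: state=(-0.121, 2.074)
t=2.500: state=(0.368, 1.749)
t=2.750: state=(0.717, 0.995)
t=3.000: state=(0.853, 0.085)
t=3.250: state=(0.764, -0.766)
t=3.500: state=(0.489, -1.384)
t=3.750: state=(0.106, -1.605)
t=4.000: state=(-0.274, -1.366)
t=4.250: state=(-0.548, -0.779)
t=4.500: state=(-0.652, -0.051)
t=4.750: state=(-0.577, 0.628)
t=5.000: state=(-0.356, 1.099)
t=5.250: state=(-0.055, 1.242)
t=5.500: state=(0.235, 1.028)
t=5.750: state=(0.437, 0.552)
t=6.000: state=(0.503, -0.027)
t=6.250: state=(0.428, -0.550)
t=6.450: state=(0.286, -0.840)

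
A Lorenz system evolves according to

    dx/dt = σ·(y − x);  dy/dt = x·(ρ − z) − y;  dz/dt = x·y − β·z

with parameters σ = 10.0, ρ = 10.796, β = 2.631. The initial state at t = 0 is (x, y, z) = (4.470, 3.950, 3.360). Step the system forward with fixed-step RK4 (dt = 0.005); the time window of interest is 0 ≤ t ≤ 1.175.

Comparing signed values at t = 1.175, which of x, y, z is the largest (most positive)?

largest component: z

t=0.000: state=(4.470, 3.950, 3.360)
step 1 (dt=0.005): k1=(-5.200, 29.289, 8.816), k2=(-4.338, 29.021, 9.033), k3=(-4.366, 29.035, 9.038), k4=(-3.530, 28.780, 9.257); state += dt/6·(k1+2k2+2k3+k4)
t=0.005: state=(4.448, 4.095, 3.405)
t=0.010: state=(4.435, 4.238, 3.453)
t=0.015: state=(4.428, 4.378, 3.502)
continuing one RK4 step at a time; state shown every 10 steps (Δt=0.05):
t=0.050: state=(4.562, 5.319, 3.922)
t=0.100: state=(5.131, 6.578, 4.790)
t=0.150: state=(5.947, 7.709, 6.063)
t=0.200: state=(6.832, 8.545, 7.769)
t=0.250: state=(7.591, 8.838, 9.780)
t=0.300: state=(8.013, 8.402, 11.762)
t=0.350: state=(7.948, 7.294, 13.275)
t=0.400: state=(7.385, 5.843, 14.009)
t=0.450: state=(6.476, 4.459, 13.951)
t=0.500: state=(5.445, 3.405, 13.319)
t=0.550: state=(4.488, 2.736, 12.382)
t=0.600: state=(3.715, 2.388, 11.341)
t=0.650: state=(3.161, 2.265, 10.313)
t=0.700: state=(2.811, 2.294, 9.357)
t=0.750: state=(2.633, 2.430, 8.502)
t=0.800: state=(2.598, 2.651, 7.764)
t=0.850: state=(2.680, 2.952, 7.152)
t=0.900: state=(2.866, 3.334, 6.678)
t=0.950: state=(3.147, 3.800, 6.356)
t=1.000: state=(3.518, 4.350, 6.209)
t=1.050: state=(3.976, 4.973, 6.263)
t=1.100: state=(4.510, 5.641, 6.548)
t=1.150: state=(5.097, 6.301, 7.090)
t=1.175: state=(5.399, 6.602, 7.459)
compare at T: x=5.399, y=6.602, z=7.459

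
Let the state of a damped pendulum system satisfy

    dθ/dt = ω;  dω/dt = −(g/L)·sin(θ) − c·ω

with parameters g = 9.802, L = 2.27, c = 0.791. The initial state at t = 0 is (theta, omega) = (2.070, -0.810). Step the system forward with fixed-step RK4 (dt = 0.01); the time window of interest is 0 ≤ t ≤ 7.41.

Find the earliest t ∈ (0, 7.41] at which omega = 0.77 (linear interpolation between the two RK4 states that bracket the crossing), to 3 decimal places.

t=0.000: state=(2.070, -0.810)
step 1 (dt=0.01): k1=(-0.810, -3.150), k2=(-0.826, -3.146), k3=(-0.826, -3.146), k4=(-0.841, -3.142); state += dt/6·(k1+2k2+2k3+k4)
t=0.010: state=(2.062, -0.841)
t=0.020: state=(2.053, -0.873)
t=0.030: state=(2.044, -0.904)
continuing one RK4 step at a time; state shown every 25 steps (Δt=0.25):
t=0.250: state=(1.771, -1.578)
t=0.500: state=(1.287, -2.264)
t=0.750: state=(0.663, -2.654)
t=1.000: state=(0.008, -2.482)
t=1.250: state=(-0.531, -1.764)
t=1.500: state=(-0.854, -0.806)
t=1.750: state=(-0.938, 0.116)
t=1.960: state=(-0.844, 0.752)
next step: t=1.970: state=(-0.836, 0.779) — omega has crossed 0.77
linear interpolation between t=1.960 (0.75246) and t=1.970 (0.77855) → t≈1.967

t = 1.967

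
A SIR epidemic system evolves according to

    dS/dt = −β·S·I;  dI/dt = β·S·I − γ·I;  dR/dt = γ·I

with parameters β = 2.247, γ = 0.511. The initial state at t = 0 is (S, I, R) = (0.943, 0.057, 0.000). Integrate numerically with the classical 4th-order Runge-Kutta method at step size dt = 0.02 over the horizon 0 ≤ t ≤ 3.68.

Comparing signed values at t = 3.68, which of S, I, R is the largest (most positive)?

t=0.000: state=(0.943, 0.057, 0.000)
step 1 (dt=0.02): k1=(-0.121, 0.092, 0.029), k2=(-0.123, 0.093, 0.030), k3=(-0.123, 0.093, 0.030), k4=(-0.124, 0.094, 0.030); state += dt/6·(k1+2k2+2k3+k4)
t=0.020: state=(0.941, 0.059, 0.001)
t=0.040: state=(0.938, 0.061, 0.001)
t=0.060: state=(0.935, 0.063, 0.002)
continuing one RK4 step at a time; state shown every 10 steps (Δt=0.2):
t=0.200: state=(0.915, 0.078, 0.007)
t=0.400: state=(0.878, 0.106, 0.016)
t=0.600: state=(0.831, 0.140, 0.029)
t=0.800: state=(0.774, 0.181, 0.045)
t=1.000: state=(0.706, 0.228, 0.066)
t=1.200: state=(0.630, 0.278, 0.092)
t=1.400: state=(0.549, 0.328, 0.123)
t=1.600: state=(0.469, 0.372, 0.159)
t=1.800: state=(0.394, 0.408, 0.199)
t=2.000: state=(0.326, 0.432, 0.242)
t=2.200: state=(0.267, 0.446, 0.287)
t=2.400: state=(0.219, 0.449, 0.332)
t=2.600: state=(0.179, 0.443, 0.378)
t=2.800: state=(0.147, 0.430, 0.423)
t=3.000: state=(0.122, 0.413, 0.466)
t=3.200: state=(0.101, 0.392, 0.507)
t=3.400: state=(0.086, 0.369, 0.546)
t=3.600: state=(0.073, 0.345, 0.582)
t=3.680: state=(0.069, 0.335, 0.596)
compare at T: S=0.069, I=0.335, R=0.596

largest component: R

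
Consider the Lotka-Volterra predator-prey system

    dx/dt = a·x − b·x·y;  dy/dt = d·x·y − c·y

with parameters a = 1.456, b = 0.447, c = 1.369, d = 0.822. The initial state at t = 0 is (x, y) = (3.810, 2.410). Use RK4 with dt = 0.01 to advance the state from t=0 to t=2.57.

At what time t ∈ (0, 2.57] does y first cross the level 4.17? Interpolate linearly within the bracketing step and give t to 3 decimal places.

t=0.000: state=(3.810, 2.410)
step 1 (dt=0.01): k1=(1.443, 4.248), k2=(1.409, 4.300), k3=(1.409, 4.300), k4=(1.375, 4.353); state += dt/6·(k1+2k2+2k3+k4)
t=0.010: state=(3.824, 2.453)
t=0.020: state=(3.837, 2.497)
t=0.030: state=(3.850, 2.542)
continuing one RK4 step at a time; state shown every 10 steps (Δt=0.1):
t=0.100: state=(3.917, 2.889)
t=0.200: state=(3.931, 3.481)
t=0.290: state=(3.848, 4.105)
next step: t=0.300: state=(3.833, 4.179) — y has crossed 4.17
linear interpolation between t=0.290 (4.10543) and t=0.300 (4.17950) → t≈0.299

t = 0.299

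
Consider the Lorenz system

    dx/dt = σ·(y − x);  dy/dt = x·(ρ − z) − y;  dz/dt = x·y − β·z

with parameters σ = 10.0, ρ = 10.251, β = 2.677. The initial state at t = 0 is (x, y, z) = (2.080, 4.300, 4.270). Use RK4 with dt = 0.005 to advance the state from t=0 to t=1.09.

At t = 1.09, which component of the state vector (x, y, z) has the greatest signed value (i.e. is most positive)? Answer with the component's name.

t=0.000: state=(2.080, 4.300, 4.270)
step 1 (dt=0.005): k1=(22.200, 8.140, -2.487), k2=(21.849, 8.465, -2.188), k3=(21.865, 8.458, -2.192), k4=(21.530, 8.776, -1.895); state += dt/6·(k1+2k2+2k3+k4)
t=0.005: state=(2.189, 4.342, 4.259)
t=0.010: state=(2.295, 4.388, 4.251)
t=0.015: state=(2.399, 4.436, 4.246)
continuing one RK4 step at a time; state shown every 10 steps (Δt=0.05):
t=0.050: state=(3.062, 4.848, 4.292)
t=0.100: state=(3.921, 5.604, 4.613)
t=0.150: state=(4.764, 6.460, 5.268)
t=0.200: state=(5.610, 7.281, 6.286)
t=0.250: state=(6.408, 7.891, 7.649)
t=0.300: state=(7.052, 8.099, 9.232)
t=0.350: state=(7.414, 7.780, 10.789)
t=0.400: state=(7.398, 6.967, 12.013)
t=0.450: state=(6.999, 5.871, 12.679)
t=0.500: state=(6.316, 4.768, 12.747)
t=0.550: state=(5.506, 3.865, 12.337)
t=0.600: state=(4.718, 3.239, 11.633)
t=0.650: state=(4.050, 2.873, 10.796)
t=0.700: state=(3.547, 2.711, 9.935)
t=0.750: state=(3.211, 2.698, 9.114)
t=0.800: state=(3.027, 2.796, 8.370)
t=0.850: state=(2.973, 2.983, 7.725)
t=0.900: state=(3.031, 3.247, 7.194)
t=0.950: state=(3.185, 3.584, 6.788)
t=1.000: state=(3.426, 3.990, 6.523)
t=1.050: state=(3.746, 4.459, 6.415)
t=1.090: state=(4.052, 4.868, 6.454)
compare at T: x=4.052, y=4.868, z=6.454

largest component: z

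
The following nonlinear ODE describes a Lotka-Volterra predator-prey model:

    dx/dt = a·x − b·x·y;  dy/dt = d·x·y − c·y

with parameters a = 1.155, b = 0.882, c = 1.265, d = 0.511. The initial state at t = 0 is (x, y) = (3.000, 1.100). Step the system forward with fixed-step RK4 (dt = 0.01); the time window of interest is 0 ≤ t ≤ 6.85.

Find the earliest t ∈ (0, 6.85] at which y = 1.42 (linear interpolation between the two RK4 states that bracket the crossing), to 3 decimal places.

t = 0.774

t=0.000: state=(3.000, 1.100)
step 1 (dt=0.01): k1=(0.554, 0.295), k2=(0.551, 0.297), k3=(0.551, 0.297), k4=(0.548, 0.299); state += dt/6·(k1+2k2+2k3+k4)
t=0.010: state=(3.006, 1.103)
t=0.020: state=(3.011, 1.106)
t=0.030: state=(3.016, 1.109)
continuing one RK4 step at a time; state shown every 25 steps (Δt=0.25):
t=0.250: state=(3.114, 1.185)
t=0.500: state=(3.164, 1.291)
t=0.750: state=(3.136, 1.409)
t=0.770: state=(3.130, 1.418)
next step: t=0.780: state=(3.127, 1.423) — y has crossed 1.42
linear interpolation between t=0.770 (1.41822) and t=0.780 (1.42296) → t≈0.774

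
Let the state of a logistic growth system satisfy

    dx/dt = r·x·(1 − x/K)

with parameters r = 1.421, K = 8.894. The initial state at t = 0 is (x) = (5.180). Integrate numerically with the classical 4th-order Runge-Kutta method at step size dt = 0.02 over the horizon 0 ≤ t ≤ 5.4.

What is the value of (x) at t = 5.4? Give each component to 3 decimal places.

(x) = (8.891)

t=0.000: state=(5.180)
step 1 (dt=0.02): k1=(3.074), k2=(3.066), k3=(3.066), k4=(3.059); state += dt/6·(k1+2k2+2k3+k4)
t=0.020: state=(5.241)
t=0.040: state=(5.302)
t=0.060: state=(5.363)
continuing one RK4 step at a time; state shown every 10 steps (Δt=0.2):
t=0.200: state=(5.777)
t=0.400: state=(6.325)
t=0.600: state=(6.812)
t=0.800: state=(7.231)
t=1.000: state=(7.581)
t=1.200: state=(7.869)
t=1.400: state=(8.100)
t=1.600: state=(8.283)
t=1.800: state=(8.426)
t=2.000: state=(8.537)
t=2.200: state=(8.623)
t=2.400: state=(8.688)
t=2.600: state=(8.738)
t=2.800: state=(8.776)
t=3.000: state=(8.805)
t=3.200: state=(8.827)
t=3.400: state=(8.843)
t=3.600: state=(8.856)
t=3.800: state=(8.865)
t=4.000: state=(8.872)
t=4.200: state=(8.878)
t=4.400: state=(8.882)
t=4.600: state=(8.885)
t=4.800: state=(8.887)
t=5.000: state=(8.889)
t=5.200: state=(8.890)
t=5.400: state=(8.891)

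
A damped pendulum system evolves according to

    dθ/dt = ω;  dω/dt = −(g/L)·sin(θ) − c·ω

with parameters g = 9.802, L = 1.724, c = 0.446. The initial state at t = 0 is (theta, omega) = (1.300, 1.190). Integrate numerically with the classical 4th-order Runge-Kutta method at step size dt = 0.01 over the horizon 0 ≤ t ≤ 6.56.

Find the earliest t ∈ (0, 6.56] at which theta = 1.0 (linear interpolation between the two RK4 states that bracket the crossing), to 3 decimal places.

t = 0.605

t=0.000: state=(1.300, 1.190)
step 1 (dt=0.01): k1=(1.190, -6.009), k2=(1.160, -6.005), k3=(1.160, -6.004), k4=(1.130, -6.000); state += dt/6·(k1+2k2+2k3+k4)
t=0.010: state=(1.312, 1.130)
t=0.020: state=(1.323, 1.070)
t=0.030: state=(1.333, 1.010)
continuing one RK4 step at a time; state shown every 25 steps (Δt=0.25):
t=0.250: state=(1.414, -0.257)
t=0.500: state=(1.186, -1.532)
t=0.600: state=(1.010, -1.960)
next step: t=0.610: state=(0.991, -1.999) — theta has crossed 1.0
linear interpolation between t=0.600 (1.01044) and t=0.610 (0.99065) → t≈0.605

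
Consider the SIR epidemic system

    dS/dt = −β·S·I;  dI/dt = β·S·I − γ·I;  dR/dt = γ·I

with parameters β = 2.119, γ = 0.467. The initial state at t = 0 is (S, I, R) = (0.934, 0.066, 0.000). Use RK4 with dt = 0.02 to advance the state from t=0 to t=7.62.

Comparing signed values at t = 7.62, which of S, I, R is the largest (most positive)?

t=0.000: state=(0.934, 0.066, 0.000)
step 1 (dt=0.02): k1=(-0.131, 0.100, 0.031), k2=(-0.132, 0.101, 0.031), k3=(-0.132, 0.101, 0.031), k4=(-0.134, 0.102, 0.032); state += dt/6·(k1+2k2+2k3+k4)
t=0.020: state=(0.931, 0.068, 0.001)
t=0.040: state=(0.929, 0.070, 0.001)
t=0.060: state=(0.926, 0.072, 0.002)
continuing one RK4 step at a time; state shown every 25 steps (Δt=0.5):
t=0.500: state=(0.843, 0.135, 0.023)
t=1.000: state=(0.692, 0.242, 0.066)
t=1.500: state=(0.503, 0.361, 0.137)
t=2.000: state=(0.327, 0.442, 0.231)
t=2.500: state=(0.202, 0.461, 0.338)
t=3.000: state=(0.125, 0.432, 0.443)
t=3.500: state=(0.081, 0.381, 0.538)
t=4.000: state=(0.056, 0.324, 0.620)
t=4.500: state=(0.041, 0.270, 0.689)
t=5.000: state=(0.032, 0.222, 0.747)
t=5.500: state=(0.026, 0.181, 0.793)
t=6.000: state=(0.021, 0.147, 0.832)
t=6.500: state=(0.019, 0.119, 0.863)
t=7.000: state=(0.017, 0.096, 0.888)
t=7.500: state=(0.015, 0.077, 0.908)
t=7.620: state=(0.015, 0.073, 0.912)
compare at T: S=0.015, I=0.073, R=0.912

largest component: R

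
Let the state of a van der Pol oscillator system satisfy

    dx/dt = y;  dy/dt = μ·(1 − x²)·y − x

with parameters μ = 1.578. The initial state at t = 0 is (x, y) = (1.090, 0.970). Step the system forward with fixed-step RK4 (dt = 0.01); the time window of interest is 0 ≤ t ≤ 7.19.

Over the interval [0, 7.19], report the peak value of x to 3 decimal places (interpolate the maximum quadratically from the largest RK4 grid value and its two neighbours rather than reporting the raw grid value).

t=0.000: state=(1.090, 0.970)
step 1 (dt=0.01): k1=(0.970, -1.378), k2=(0.963, -1.397), k3=(0.963, -1.397), k4=(0.956, -1.415); state += dt/6·(k1+2k2+2k3+k4)
t=0.010: state=(1.100, 0.956)
t=0.020: state=(1.109, 0.942)
t=0.030: state=(1.118, 0.927)
continuing one RK4 step at a time; state shown every 25 steps (Δt=0.25):
t=0.250: state=(1.282, 0.547)
t=0.500: state=(1.363, 0.118)
t=0.750: state=(1.350, -0.205)
t=1.000: state=(1.268, -0.441)
t=1.250: state=(1.132, -0.648)
t=1.500: state=(0.942, -0.885)
t=1.750: state=(0.681, -1.228)
t=2.000: state=(0.310, -1.790)
t=2.250: state=(-0.240, -2.647)
t=2.500: state=(-0.992, -3.177)
t=2.750: state=(-1.670, -1.970)
t=3.000: state=(-1.957, -0.469)
t=3.250: state=(-1.983, 0.146)
t=3.500: state=(-1.918, 0.344)
t=3.750: state=(-1.820, 0.428)
t=4.000: state=(-1.706, 0.488)
t=4.250: state=(-1.576, 0.552)
t=4.500: state=(-1.428, 0.634)
t=4.750: state=(-1.256, 0.752)
t=5.000: state=(-1.047, 0.932)
t=5.250: state=(-0.780, 1.229)
t=5.500: state=(-0.415, 1.746)
t=5.750: state=(0.121, 2.594)
t=6.000: state=(0.877, 3.312)
t=6.250: state=(1.620, 2.285)
t=6.500: state=(1.966, 0.612)
t=6.750: state=(2.013, -0.106)
t=7.000: state=(1.953, -0.328)
t=7.190: state=(1.884, -0.398)
largest grid value and its neighbours: x(6.680)=2.01597, x(6.690)=2.01606, x(6.700)=2.01595
parabola through these three points peaks at t≈6.690 with x≈2.01606

max x = 2.016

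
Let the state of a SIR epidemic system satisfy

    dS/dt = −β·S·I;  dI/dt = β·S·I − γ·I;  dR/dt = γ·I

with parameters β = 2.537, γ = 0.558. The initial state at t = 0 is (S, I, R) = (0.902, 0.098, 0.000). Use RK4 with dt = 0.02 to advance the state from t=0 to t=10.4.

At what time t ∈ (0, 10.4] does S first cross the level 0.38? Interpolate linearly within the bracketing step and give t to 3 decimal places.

t=0.000: state=(0.902, 0.098, 0.000)
step 1 (dt=0.02): k1=(-0.224, 0.170, 0.055), k2=(-0.228, 0.172, 0.056), k3=(-0.228, 0.172, 0.056), k4=(-0.231, 0.174, 0.057); state += dt/6·(k1+2k2+2k3+k4)
t=0.020: state=(0.897, 0.101, 0.001)
t=0.040: state=(0.893, 0.105, 0.002)
t=0.060: state=(0.888, 0.109, 0.003)
continuing one RK4 step at a time; state shown every 25 steps (Δt=0.5):
t=0.500: state=(0.745, 0.213, 0.042)
t=1.000: state=(0.518, 0.360, 0.122)
t=1.300: state=(0.383, 0.429, 0.188)
next step: t=1.320: state=(0.375, 0.432, 0.193) — S has crossed 0.38
linear interpolation between t=1.300 (0.38293) and t=1.320 (0.37466) → t≈1.307

t = 1.307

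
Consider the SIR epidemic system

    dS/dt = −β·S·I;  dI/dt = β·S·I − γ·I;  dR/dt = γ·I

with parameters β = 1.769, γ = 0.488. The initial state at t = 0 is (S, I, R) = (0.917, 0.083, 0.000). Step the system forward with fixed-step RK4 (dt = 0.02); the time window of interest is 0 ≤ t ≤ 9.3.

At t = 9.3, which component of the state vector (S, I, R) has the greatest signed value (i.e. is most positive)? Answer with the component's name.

largest component: R

t=0.000: state=(0.917, 0.083, 0.000)
step 1 (dt=0.02): k1=(-0.135, 0.094, 0.041), k2=(-0.136, 0.095, 0.041), k3=(-0.136, 0.095, 0.041), k4=(-0.137, 0.096, 0.041); state += dt/6·(k1+2k2+2k3+k4)
t=0.020: state=(0.914, 0.085, 0.001)
t=0.040: state=(0.912, 0.087, 0.002)
t=0.060: state=(0.909, 0.089, 0.003)
continuing one RK4 step at a time; state shown every 25 steps (Δt=0.5):
t=0.500: state=(0.832, 0.141, 0.027)
t=1.000: state=(0.710, 0.219, 0.071)
t=1.500: state=(0.563, 0.302, 0.134)
t=2.000: state=(0.418, 0.365, 0.216)
t=2.500: state=(0.298, 0.392, 0.310)
t=3.000: state=(0.211, 0.384, 0.405)
t=3.500: state=(0.152, 0.353, 0.495)
t=4.000: state=(0.114, 0.310, 0.576)
t=4.500: state=(0.088, 0.266, 0.646)
t=5.000: state=(0.071, 0.223, 0.706)
t=5.500: state=(0.059, 0.185, 0.756)
t=6.000: state=(0.051, 0.152, 0.797)
t=6.500: state=(0.045, 0.124, 0.830)
t=7.000: state=(0.041, 0.101, 0.858)
t=7.500: state=(0.038, 0.082, 0.880)
t=8.000: state=(0.035, 0.067, 0.898)
t=8.500: state=(0.034, 0.054, 0.913)
t=9.000: state=(0.032, 0.043, 0.925)
t=9.300: state=(0.031, 0.038, 0.931)
compare at T: S=0.031, I=0.038, R=0.931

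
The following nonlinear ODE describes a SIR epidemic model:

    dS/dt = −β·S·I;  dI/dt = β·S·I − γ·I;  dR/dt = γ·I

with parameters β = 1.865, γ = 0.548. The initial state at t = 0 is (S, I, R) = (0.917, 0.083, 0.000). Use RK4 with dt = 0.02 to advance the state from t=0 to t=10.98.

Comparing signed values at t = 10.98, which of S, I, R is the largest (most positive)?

t=0.000: state=(0.917, 0.083, 0.000)
step 1 (dt=0.02): k1=(-0.142, 0.096, 0.045), k2=(-0.143, 0.097, 0.046), k3=(-0.143, 0.097, 0.046), k4=(-0.145, 0.098, 0.047); state += dt/6·(k1+2k2+2k3+k4)
t=0.020: state=(0.914, 0.085, 0.001)
t=0.040: state=(0.911, 0.087, 0.002)
t=0.060: state=(0.908, 0.089, 0.003)
continuing one RK4 step at a time; state shown every 25 steps (Δt=0.5):
t=0.500: state=(0.827, 0.143, 0.030)
t=1.000: state=(0.698, 0.222, 0.080)
t=1.500: state=(0.547, 0.301, 0.152)
t=2.000: state=(0.401, 0.356, 0.243)
t=2.500: state=(0.285, 0.372, 0.343)
t=3.000: state=(0.203, 0.354, 0.443)
t=3.500: state=(0.148, 0.316, 0.535)
t=4.000: state=(0.113, 0.271, 0.616)
t=4.500: state=(0.089, 0.226, 0.684)
t=5.000: state=(0.074, 0.186, 0.741)
t=5.500: state=(0.063, 0.150, 0.786)
t=6.000: state=(0.056, 0.121, 0.823)
t=6.500: state=(0.050, 0.097, 0.853)
t=7.000: state=(0.046, 0.077, 0.877)
t=7.500: state=(0.044, 0.061, 0.896)
t=8.000: state=(0.041, 0.048, 0.910)
t=8.500: state=(0.040, 0.038, 0.922)
t=9.000: state=(0.039, 0.030, 0.932)
t=9.500: state=(0.038, 0.024, 0.939)
t=10.000: state=(0.037, 0.019, 0.945)
t=10.500: state=(0.036, 0.015, 0.949)
t=10.980: state=(0.036, 0.012, 0.953)
compare at T: S=0.036, I=0.012, R=0.953

largest component: R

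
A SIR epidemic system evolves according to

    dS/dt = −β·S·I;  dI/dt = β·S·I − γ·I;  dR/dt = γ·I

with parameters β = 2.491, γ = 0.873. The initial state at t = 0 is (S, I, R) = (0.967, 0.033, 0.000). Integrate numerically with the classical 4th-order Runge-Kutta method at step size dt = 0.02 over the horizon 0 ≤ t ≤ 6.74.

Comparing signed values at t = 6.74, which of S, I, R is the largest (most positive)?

t=0.000: state=(0.967, 0.033, 0.000)
step 1 (dt=0.02): k1=(-0.079, 0.051, 0.029), k2=(-0.081, 0.051, 0.029), k3=(-0.081, 0.051, 0.029), k4=(-0.082, 0.052, 0.030); state += dt/6·(k1+2k2+2k3+k4)
t=0.020: state=(0.965, 0.034, 0.001)
t=0.040: state=(0.964, 0.035, 0.001)
t=0.060: state=(0.962, 0.036, 0.002)
continuing one RK4 step at a time; state shown every 25 steps (Δt=0.5):
t=0.500: state=(0.910, 0.069, 0.021)
t=1.000: state=(0.806, 0.130, 0.064)
t=1.500: state=(0.652, 0.210, 0.138)
t=2.000: state=(0.481, 0.274, 0.245)
t=2.500: state=(0.336, 0.294, 0.371)
t=3.000: state=(0.236, 0.270, 0.495)
t=3.500: state=(0.173, 0.224, 0.603)
t=4.000: state=(0.135, 0.175, 0.690)
t=4.500: state=(0.112, 0.132, 0.757)
t=5.000: state=(0.097, 0.097, 0.806)
t=5.500: state=(0.087, 0.070, 0.842)
t=6.000: state=(0.081, 0.050, 0.868)
t=6.500: state=(0.077, 0.036, 0.887)
t=6.740: state=(0.075, 0.031, 0.894)
compare at T: S=0.075, I=0.031, R=0.894

largest component: R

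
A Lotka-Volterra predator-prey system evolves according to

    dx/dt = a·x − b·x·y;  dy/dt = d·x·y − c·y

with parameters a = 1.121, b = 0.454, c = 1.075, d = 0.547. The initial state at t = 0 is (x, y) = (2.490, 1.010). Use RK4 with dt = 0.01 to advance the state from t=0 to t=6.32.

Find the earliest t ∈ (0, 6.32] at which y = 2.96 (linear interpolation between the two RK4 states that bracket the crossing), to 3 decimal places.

t=0.000: state=(2.490, 1.010)
step 1 (dt=0.01): k1=(1.650, 0.290), k2=(1.653, 0.295), k3=(1.653, 0.295), k4=(1.657, 0.300); state += dt/6·(k1+2k2+2k3+k4)
t=0.010: state=(2.507, 1.013)
t=0.020: state=(2.523, 1.016)
t=0.030: state=(2.540, 1.019)
continuing one RK4 step at a time; state shown every 25 steps (Δt=0.25):
t=0.250: state=(2.923, 1.117)
t=0.500: state=(3.373, 1.313)
t=0.750: state=(3.781, 1.639)
t=1.000: state=(4.045, 2.144)
t=1.250: state=(4.038, 2.859)
t=1.280: state=(4.014, 2.957)
next step: t=1.290: state=(4.005, 2.990) — y has crossed 2.96
linear interpolation between t=1.280 (2.95717) and t=1.290 (2.99041) → t≈1.281

t = 1.281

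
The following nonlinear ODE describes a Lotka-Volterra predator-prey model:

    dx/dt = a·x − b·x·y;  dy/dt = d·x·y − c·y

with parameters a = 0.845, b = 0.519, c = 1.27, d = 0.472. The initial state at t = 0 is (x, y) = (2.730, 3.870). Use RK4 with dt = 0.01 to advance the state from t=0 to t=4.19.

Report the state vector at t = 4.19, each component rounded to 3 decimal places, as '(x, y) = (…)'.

(x, y) = (3.345, 0.511)

t=0.000: state=(2.730, 3.870)
step 1 (dt=0.01): k1=(-3.176, 0.072), k2=(-3.158, 0.043), k3=(-3.158, 0.043), k4=(-3.140, 0.014); state += dt/6·(k1+2k2+2k3+k4)
t=0.010: state=(2.698, 3.870)
t=0.020: state=(2.667, 3.870)
t=0.030: state=(2.636, 3.870)
continuing one RK4 step at a time; state shown every 20 steps (Δt=0.2):
t=0.200: state=(2.170, 3.779)
t=0.400: state=(1.757, 3.524)
t=0.600: state=(1.468, 3.180)
t=0.800: state=(1.274, 2.806)
t=1.000: state=(1.149, 2.439)
t=1.200: state=(1.076, 2.101)
t=1.400: state=(1.041, 1.800)
t=1.600: state=(1.036, 1.540)
t=1.800: state=(1.058, 1.319)
t=2.000: state=(1.104, 1.132)
t=2.200: state=(1.172, 0.978)
t=2.400: state=(1.262, 0.851)
t=2.600: state=(1.376, 0.747)
t=2.800: state=(1.514, 0.664)
t=3.000: state=(1.680, 0.599)
t=3.200: state=(1.874, 0.549)
t=3.400: state=(2.100, 0.514)
t=3.600: state=(2.361, 0.492)
t=3.800: state=(2.658, 0.483)
t=4.000: state=(2.993, 0.489)
t=4.190: state=(3.345, 0.511)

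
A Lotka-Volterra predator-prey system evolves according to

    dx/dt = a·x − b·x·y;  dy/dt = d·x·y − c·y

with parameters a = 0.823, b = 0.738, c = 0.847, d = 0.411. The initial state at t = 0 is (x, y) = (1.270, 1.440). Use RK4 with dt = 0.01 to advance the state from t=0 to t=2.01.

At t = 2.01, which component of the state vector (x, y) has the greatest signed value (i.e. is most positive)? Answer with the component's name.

largest component: x

t=0.000: state=(1.270, 1.440)
step 1 (dt=0.01): k1=(-0.304, -0.468), k2=(-0.302, -0.468), k3=(-0.302, -0.468), k4=(-0.299, -0.468); state += dt/6·(k1+2k2+2k3+k4)
t=0.010: state=(1.267, 1.435)
t=0.020: state=(1.264, 1.431)
t=0.030: state=(1.261, 1.426)
continuing one RK4 step at a time; state shown every 10 steps (Δt=0.1):
t=0.100: state=(1.242, 1.393)
t=0.200: state=(1.219, 1.346)
t=0.300: state=(1.200, 1.300)
t=0.400: state=(1.186, 1.254)
t=0.500: state=(1.176, 1.210)
t=0.600: state=(1.170, 1.167)
t=0.700: state=(1.167, 1.125)
t=0.800: state=(1.168, 1.084)
t=0.900: state=(1.172, 1.045)
t=1.000: state=(1.180, 1.008)
t=1.100: state=(1.191, 0.972)
t=1.200: state=(1.205, 0.938)
t=1.300: state=(1.223, 0.906)
t=1.400: state=(1.243, 0.876)
t=1.500: state=(1.266, 0.847)
t=1.600: state=(1.293, 0.820)
t=1.700: state=(1.323, 0.795)
t=1.800: state=(1.355, 0.772)
t=1.900: state=(1.391, 0.751)
t=2.000: state=(1.430, 0.731)
t=2.010: state=(1.434, 0.729)
compare at T: x=1.434, y=0.729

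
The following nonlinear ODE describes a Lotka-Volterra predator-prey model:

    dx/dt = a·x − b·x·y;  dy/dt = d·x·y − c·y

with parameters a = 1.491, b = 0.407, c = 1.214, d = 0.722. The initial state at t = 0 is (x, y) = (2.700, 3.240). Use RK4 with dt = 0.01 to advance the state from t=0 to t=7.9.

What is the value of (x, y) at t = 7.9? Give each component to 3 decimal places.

(x, y) = (1.175, 2.471)

t=0.000: state=(2.700, 3.240)
step 1 (dt=0.01): k1=(0.465, 2.383), k2=(0.453, 2.397), k3=(0.452, 2.397), k4=(0.440, 2.411); state += dt/6·(k1+2k2+2k3+k4)
t=0.010: state=(2.705, 3.264)
t=0.020: state=(2.709, 3.288)
t=0.030: state=(2.713, 3.313)
continuing one RK4 step at a time; state shown every 50 steps (Δt=0.5):
t=0.500: state=(2.558, 4.670)
t=1.000: state=(1.845, 5.673)
t=1.500: state=(1.242, 5.342)
t=2.000: state=(0.977, 4.307)
t=2.500: state=(0.953, 3.305)
t=3.000: state=(1.107, 2.599)
t=3.500: state=(1.436, 2.229)
t=4.000: state=(1.936, 2.223)
t=4.500: state=(2.497, 2.703)
t=5.000: state=(2.732, 3.855)
t=5.500: state=(2.260, 5.276)
t=6.000: state=(1.525, 5.672)
t=6.500: state=(1.083, 4.897)
t=7.000: state=(0.941, 3.818)
t=7.500: state=(1.002, 2.940)
t=7.900: state=(1.175, 2.471)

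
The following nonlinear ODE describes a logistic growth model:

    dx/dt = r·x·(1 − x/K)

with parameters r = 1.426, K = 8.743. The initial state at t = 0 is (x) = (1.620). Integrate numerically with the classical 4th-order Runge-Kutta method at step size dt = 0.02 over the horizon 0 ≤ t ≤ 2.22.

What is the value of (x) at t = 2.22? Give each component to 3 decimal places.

t=0.000: state=(1.620)
step 1 (dt=0.02): k1=(1.882), k2=(1.899), k3=(1.899), k4=(1.916); state += dt/6·(k1+2k2+2k3+k4)
t=0.020: state=(1.658)
t=0.040: state=(1.697)
t=0.060: state=(1.736)
continuing one RK4 step at a time; state shown every 5 steps (Δt=0.1):
t=0.100: state=(1.817)
t=0.200: state=(2.030)
t=0.300: state=(2.261)
t=0.400: state=(2.508)
t=0.500: state=(2.771)
t=0.600: state=(3.048)
t=0.700: state=(3.336)
t=0.800: state=(3.635)
t=0.900: state=(3.941)
t=1.000: state=(4.252)
t=1.100: state=(4.563)
t=1.200: state=(4.873)
t=1.300: state=(5.177)
t=1.400: state=(5.474)
t=1.500: state=(5.760)
t=1.600: state=(6.034)
t=1.700: state=(6.293)
t=1.800: state=(6.536)
t=1.900: state=(6.763)
t=2.000: state=(6.973)
t=2.100: state=(7.166)
t=2.200: state=(7.342)
t=2.220: state=(7.375)

(x) = (7.375)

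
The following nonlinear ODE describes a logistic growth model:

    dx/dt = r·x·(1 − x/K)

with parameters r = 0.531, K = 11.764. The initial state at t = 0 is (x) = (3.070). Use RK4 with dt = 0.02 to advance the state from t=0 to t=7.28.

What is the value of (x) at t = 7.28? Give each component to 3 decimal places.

(x) = (11.105)

t=0.000: state=(3.070)
step 1 (dt=0.02): k1=(1.205), k2=(1.208), k3=(1.208), k4=(1.211); state += dt/6·(k1+2k2+2k3+k4)
t=0.020: state=(3.094)
t=0.040: state=(3.118)
t=0.060: state=(3.143)
continuing one RK4 step at a time; state shown every 25 steps (Δt=0.5):
t=0.500: state=(3.709)
t=1.000: state=(4.414)
t=1.500: state=(5.167)
t=2.000: state=(5.944)
t=2.500: state=(6.719)
t=3.000: state=(7.466)
t=3.500: state=(8.161)
t=4.000: state=(8.789)
t=4.500: state=(9.339)
t=5.000: state=(9.811)
t=5.500: state=(10.206)
t=6.000: state=(10.531)
t=6.500: state=(10.795)
t=7.000: state=(11.006)
t=7.280: state=(11.105)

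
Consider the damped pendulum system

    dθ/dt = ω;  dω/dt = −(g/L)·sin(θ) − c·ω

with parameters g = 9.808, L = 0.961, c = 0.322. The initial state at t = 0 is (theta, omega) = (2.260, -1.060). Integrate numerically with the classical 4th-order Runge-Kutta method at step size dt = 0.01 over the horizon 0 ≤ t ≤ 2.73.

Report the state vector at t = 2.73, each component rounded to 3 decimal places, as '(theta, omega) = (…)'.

(theta, omega) = (0.855, -3.054)

t=0.000: state=(2.260, -1.060)
step 1 (dt=0.01): k1=(-1.060, -7.535), k2=(-1.098, -7.557), k3=(-1.098, -7.559), k4=(-1.136, -7.582); state += dt/6·(k1+2k2+2k3+k4)
t=0.010: state=(2.249, -1.136)
t=0.020: state=(2.237, -1.212)
t=0.030: state=(2.225, -1.288)
continuing one RK4 step at a time; state shown every 10 steps (Δt=0.1):
t=0.100: state=(2.115, -1.841)
t=0.200: state=(1.889, -2.691)
t=0.300: state=(1.576, -3.591)
t=0.400: state=(1.172, -4.457)
t=0.500: state=(0.691, -5.117)
t=0.600: state=(0.163, -5.366)
t=0.700: state=(-0.365, -5.092)
t=0.800: state=(-0.840, -4.361)
t=0.900: state=(-1.228, -3.360)
t=1.000: state=(-1.510, -2.271)
t=1.100: state=(-1.683, -1.197)
t=1.200: state=(-1.750, -0.167)
t=1.300: state=(-1.717, 0.828)
t=1.400: state=(-1.586, 1.802)
t=1.500: state=(-1.358, 2.742)
t=1.600: state=(-1.040, 3.590)
t=1.700: state=(-0.647, 4.224)
t=1.800: state=(-0.207, 4.504)
t=1.900: state=(0.239, 4.343)
t=2.000: state=(0.648, 3.772)
t=2.100: state=(0.984, 2.919)
t=2.200: state=(1.227, 1.927)
t=2.300: state=(1.368, 0.898)
t=2.400: state=(1.407, -0.120)
t=2.500: state=(1.345, -1.103)
t=2.600: state=(1.188, -2.027)
t=2.700: state=(0.944, -2.843)
t=2.730: state=(0.855, -3.054)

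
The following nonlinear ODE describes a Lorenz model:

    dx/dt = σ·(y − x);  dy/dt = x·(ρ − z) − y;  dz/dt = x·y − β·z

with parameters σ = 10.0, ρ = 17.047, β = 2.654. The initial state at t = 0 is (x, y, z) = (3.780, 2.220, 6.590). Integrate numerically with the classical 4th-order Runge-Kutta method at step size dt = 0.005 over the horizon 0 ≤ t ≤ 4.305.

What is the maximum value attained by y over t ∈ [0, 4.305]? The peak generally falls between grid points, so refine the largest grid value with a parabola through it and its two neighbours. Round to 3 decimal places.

max y = 13.112

t=0.000: state=(3.780, 2.220, 6.590)
step 1 (dt=0.005): k1=(-15.600, 37.307, -9.098), k2=(-14.277, 36.891, -8.776), k3=(-14.321, 36.924, -8.774), k4=(-13.038, 36.537, -8.456); state += dt/6·(k1+2k2+2k3+k4)
t=0.005: state=(3.708, 2.405, 6.546)
t=0.010: state=(3.649, 2.586, 6.505)
t=0.015: state=(3.602, 2.764, 6.468)
continuing one RK4 step at a time; state shown every 40 steps (Δt=0.2):
t=0.200: state=(6.679, 10.070, 8.657)
t=0.400: state=(10.829, 8.737, 23.116)
t=0.600: state=(3.414, 0.899, 17.534)
t=0.800: state=(1.642, 1.819, 10.685)
t=1.000: state=(3.363, 5.032, 7.541)
t=1.200: state=(8.791, 12.001, 13.185)
t=1.400: state=(8.514, 4.732, 22.560)
t=1.600: state=(2.731, 1.556, 15.052)
t=1.800: state=(2.625, 3.430, 9.729)
t=2.000: state=(6.020, 8.684, 9.790)
t=2.200: state=(10.183, 9.739, 20.544)
t=2.400: state=(4.896, 2.333, 18.424)
t=2.600: state=(2.843, 3.038, 12.064)
t=2.800: state=(4.956, 6.887, 9.990)
t=3.000: state=(9.381, 10.689, 17.240)
t=3.200: state=(6.653, 3.876, 19.927)
t=3.400: state=(3.456, 3.151, 13.822)
t=3.600: state=(4.719, 6.200, 10.911)
t=3.800: state=(8.547, 10.139, 15.743)
t=4.000: state=(7.440, 5.154, 19.999)
t=4.200: state=(4.102, 3.514, 14.890)
t=4.305: state=(4.050, 4.492, 12.714)
largest grid value and its neighbours: y(0.295)=13.10061, y(0.300)=13.11187, y(0.305)=13.10073
parabola through these three points peaks at t≈0.300 with y≈13.11187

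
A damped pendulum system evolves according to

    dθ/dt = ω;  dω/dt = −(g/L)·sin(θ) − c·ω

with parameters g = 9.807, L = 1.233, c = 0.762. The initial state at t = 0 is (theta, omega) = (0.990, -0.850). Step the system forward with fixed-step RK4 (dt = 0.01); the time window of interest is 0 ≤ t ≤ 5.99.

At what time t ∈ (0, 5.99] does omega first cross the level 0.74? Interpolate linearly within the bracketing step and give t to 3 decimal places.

t=0.000: state=(0.990, -0.850)
step 1 (dt=0.01): k1=(-0.850, -6.002), k2=(-0.880, -5.960), k3=(-0.880, -5.960), k4=(-0.910, -5.918); state += dt/6·(k1+2k2+2k3+k4)
t=0.010: state=(0.981, -0.910)
t=0.020: state=(0.972, -0.968)
t=0.030: state=(0.962, -1.026)
continuing one RK4 step at a time; state shown every 20 steps (Δt=0.2):
t=0.200: state=(0.713, -1.849)
t=0.400: state=(0.288, -2.292)
t=0.600: state=(-0.158, -2.049)
t=0.800: state=(-0.495, -1.264)
t=1.000: state=(-0.649, -0.264)
t=1.200: state=(-0.606, 0.657)
t=1.220: state=(-0.593, 0.736)
next step: t=1.230: state=(-0.585, 0.775) — omega has crossed 0.74
linear interpolation between t=1.220 (0.73646) and t=1.230 (0.77487) → t≈1.221

t = 1.221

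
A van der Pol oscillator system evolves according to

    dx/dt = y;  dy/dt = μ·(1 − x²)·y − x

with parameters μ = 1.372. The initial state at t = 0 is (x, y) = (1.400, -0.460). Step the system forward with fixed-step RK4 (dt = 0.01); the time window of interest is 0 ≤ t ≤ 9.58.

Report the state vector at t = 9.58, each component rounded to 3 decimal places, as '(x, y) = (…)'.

(x, y) = (-1.947, 0.355)

t=0.000: state=(1.400, -0.460)
step 1 (dt=0.01): k1=(-0.460, -0.794), k2=(-0.464, -0.791), k3=(-0.464, -0.791), k4=(-0.468, -0.787); state += dt/6·(k1+2k2+2k3+k4)
t=0.010: state=(1.395, -0.468)
t=0.020: state=(1.391, -0.476)
t=0.030: state=(1.386, -0.484)
continuing one RK4 step at a time; state shown every 50 steps (Δt=0.5):
t=0.500: state=(1.076, -0.846)
t=1.000: state=(0.507, -1.527)
t=1.500: state=(-0.586, -2.884)
t=2.000: state=(-1.821, -1.269)
t=2.500: state=(-1.971, 0.244)
t=3.000: state=(-1.772, 0.500)
t=3.500: state=(-1.484, 0.661)
t=4.000: state=(-1.090, 0.950)
t=4.500: state=(-0.466, 1.663)
t=5.000: state=(0.715, 3.039)
t=5.500: state=(1.895, 1.013)
t=6.000: state=(1.977, -0.290)
t=6.500: state=(1.767, -0.509)
t=7.000: state=(1.476, -0.668)
t=7.500: state=(1.078, -0.961)
t=8.000: state=(0.444, -1.694)
t=8.500: state=(-0.755, -3.055)
t=9.000: state=(-1.908, -0.942)
t=9.500: state=(-1.973, 0.300)
t=9.580: state=(-1.947, 0.355)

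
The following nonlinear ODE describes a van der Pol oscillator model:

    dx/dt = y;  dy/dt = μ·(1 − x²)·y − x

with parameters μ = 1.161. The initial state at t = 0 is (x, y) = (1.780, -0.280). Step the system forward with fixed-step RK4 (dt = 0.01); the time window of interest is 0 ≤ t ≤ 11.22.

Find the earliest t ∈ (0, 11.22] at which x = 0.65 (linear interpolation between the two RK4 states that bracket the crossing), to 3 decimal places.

t = 1.437

t=0.000: state=(1.780, -0.280)
step 1 (dt=0.01): k1=(-0.280, -1.075), k2=(-0.285, -1.062), k3=(-0.285, -1.062), k4=(-0.291, -1.049); state += dt/6·(k1+2k2+2k3+k4)
t=0.010: state=(1.777, -0.291)
t=0.020: state=(1.774, -0.301)
t=0.030: state=(1.771, -0.311)
continuing one RK4 step at a time; state shown every 50 steps (Δt=0.5):
t=0.500: state=(1.542, -0.630)
t=1.000: state=(1.155, -0.938)
t=1.430: state=(0.660, -1.425)
next step: t=1.440: state=(0.645, -1.441) — x has crossed 0.65
linear interpolation between t=1.430 (0.65962) and t=1.440 (0.64529) → t≈1.437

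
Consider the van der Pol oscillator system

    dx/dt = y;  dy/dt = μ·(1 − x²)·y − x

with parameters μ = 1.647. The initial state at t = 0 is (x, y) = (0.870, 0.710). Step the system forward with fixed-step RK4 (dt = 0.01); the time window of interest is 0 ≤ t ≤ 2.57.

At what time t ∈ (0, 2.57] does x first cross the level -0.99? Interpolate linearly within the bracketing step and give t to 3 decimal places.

t=0.000: state=(0.870, 0.710)
step 1 (dt=0.01): k1=(0.710, -0.586), k2=(0.707, -0.598), k3=(0.707, -0.598), k4=(0.704, -0.610); state += dt/6·(k1+2k2+2k3+k4)
t=0.010: state=(0.877, 0.704)
t=0.020: state=(0.884, 0.698)
t=0.030: state=(0.891, 0.691)
continuing one RK4 step at a time; state shown every 10 steps (Δt=0.1):
t=0.100: state=(0.938, 0.640)
t=0.200: state=(0.997, 0.549)
t=0.300: state=(1.047, 0.443)
t=0.400: state=(1.086, 0.328)
t=0.500: state=(1.112, 0.209)
t=0.600: state=(1.127, 0.090)
t=0.700: state=(1.131, -0.024)
t=0.800: state=(1.123, -0.133)
t=0.900: state=(1.104, -0.237)
t=1.000: state=(1.075, -0.338)
t=1.100: state=(1.037, -0.436)
t=1.200: state=(0.988, -0.535)
t=1.300: state=(0.930, -0.639)
t=1.400: state=(0.860, -0.751)
t=1.500: state=(0.779, -0.877)
t=1.600: state=(0.684, -1.023)
t=1.700: state=(0.573, -1.196)
t=1.800: state=(0.444, -1.405)
t=1.900: state=(0.291, -1.660)
t=2.000: state=(0.110, -1.965)
t=2.100: state=(-0.104, -2.316)
t=2.200: state=(-0.354, -2.682)
t=2.300: state=(-0.638, -2.982)
t=2.400: state=(-0.944, -3.088)
t=2.410: state=(-0.975, -3.082)
next step: t=2.420: state=(-1.005, -3.073) — x has crossed -0.99
linear interpolation between t=2.410 (-0.97462) and t=2.420 (-1.00540) → t≈2.415

t = 2.415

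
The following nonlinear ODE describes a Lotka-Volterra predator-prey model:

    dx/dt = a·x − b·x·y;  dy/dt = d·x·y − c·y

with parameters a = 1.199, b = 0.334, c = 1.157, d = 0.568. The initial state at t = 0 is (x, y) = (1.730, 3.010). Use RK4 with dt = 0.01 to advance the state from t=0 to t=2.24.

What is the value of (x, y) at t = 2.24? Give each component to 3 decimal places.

t=0.000: state=(1.730, 3.010)
step 1 (dt=0.01): k1=(0.335, -0.525), k2=(0.337, -0.522), k3=(0.337, -0.521), k4=(0.339, -0.518); state += dt/6·(k1+2k2+2k3+k4)
t=0.010: state=(1.733, 3.005)
t=0.020: state=(1.737, 3.000)
t=0.030: state=(1.740, 2.995)
continuing one RK4 step at a time; state shown every 10 steps (Δt=0.1):
t=0.100: state=(1.765, 2.961)
t=0.200: state=(1.804, 2.919)
t=0.300: state=(1.846, 2.884)
t=0.400: state=(1.891, 2.856)
t=0.500: state=(1.939, 2.836)
t=0.600: state=(1.988, 2.825)
t=0.700: state=(2.040, 2.821)
t=0.800: state=(2.093, 2.826)
t=0.900: state=(2.147, 2.839)
t=1.000: state=(2.201, 2.861)
t=1.100: state=(2.254, 2.892)
t=1.200: state=(2.305, 2.932)
t=1.300: state=(2.355, 2.982)
t=1.400: state=(2.401, 3.040)
t=1.500: state=(2.442, 3.107)
t=1.600: state=(2.479, 3.183)
t=1.700: state=(2.509, 3.267)
t=1.800: state=(2.533, 3.358)
t=1.900: state=(2.548, 3.456)
t=2.000: state=(2.556, 3.558)
t=2.100: state=(2.554, 3.665)
t=2.200: state=(2.543, 3.773)
t=2.240: state=(2.536, 3.816)

(x, y) = (2.536, 3.816)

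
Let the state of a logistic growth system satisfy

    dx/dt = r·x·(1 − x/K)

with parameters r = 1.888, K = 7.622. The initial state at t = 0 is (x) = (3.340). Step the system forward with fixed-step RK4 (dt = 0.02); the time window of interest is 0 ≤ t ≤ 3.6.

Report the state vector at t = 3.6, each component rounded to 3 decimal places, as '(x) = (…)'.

(x) = (7.611)

t=0.000: state=(3.340)
step 1 (dt=0.02): k1=(3.543), k2=(3.551), k3=(3.551), k4=(3.558); state += dt/6·(k1+2k2+2k3+k4)
t=0.020: state=(3.411)
t=0.040: state=(3.482)
t=0.060: state=(3.554)
continuing one RK4 step at a time; state shown every 10 steps (Δt=0.2):
t=0.200: state=(4.057)
t=0.400: state=(4.756)
t=0.600: state=(5.394)
t=0.800: state=(5.940)
t=1.000: state=(6.383)
t=1.200: state=(6.727)
t=1.400: state=(6.985)
t=1.600: state=(7.174)
t=1.800: state=(7.309)
t=2.000: state=(7.404)
t=2.200: state=(7.472)
t=2.400: state=(7.518)
t=2.600: state=(7.551)
t=2.800: state=(7.573)
t=3.000: state=(7.588)
t=3.200: state=(7.599)
t=3.400: state=(7.606)
t=3.600: state=(7.611)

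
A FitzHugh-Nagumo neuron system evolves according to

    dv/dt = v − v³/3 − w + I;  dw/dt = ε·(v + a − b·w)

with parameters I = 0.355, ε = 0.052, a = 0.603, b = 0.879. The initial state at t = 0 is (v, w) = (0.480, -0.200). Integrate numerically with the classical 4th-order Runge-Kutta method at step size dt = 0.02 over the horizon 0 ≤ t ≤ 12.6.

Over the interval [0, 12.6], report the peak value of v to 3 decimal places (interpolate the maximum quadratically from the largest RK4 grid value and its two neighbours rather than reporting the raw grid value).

max v = 1.869

t=0.000: state=(0.480, -0.200)
step 1 (dt=0.02): k1=(0.998, 0.065), k2=(1.005, 0.066), k3=(1.005, 0.066), k4=(1.012, 0.066); state += dt/6·(k1+2k2+2k3+k4)
t=0.020: state=(0.500, -0.199)
t=0.040: state=(0.520, -0.197)
t=0.060: state=(0.541, -0.196)
continuing one RK4 step at a time; state shown every 25 steps (Δt=0.5):
t=0.500: state=(1.044, -0.161)
t=1.000: state=(1.552, -0.108)
t=1.500: state=(1.798, -0.046)
t=2.000: state=(1.864, 0.018)
t=2.500: state=(1.865, 0.081)
t=3.000: state=(1.848, 0.142)
t=3.500: state=(1.825, 0.202)
t=4.000: state=(1.801, 0.259)
t=4.500: state=(1.776, 0.315)
t=5.000: state=(1.750, 0.369)
t=5.500: state=(1.725, 0.420)
t=6.000: state=(1.699, 0.470)
t=6.500: state=(1.673, 0.519)
t=7.000: state=(1.647, 0.565)
t=7.500: state=(1.621, 0.610)
t=8.000: state=(1.594, 0.653)
t=8.500: state=(1.567, 0.694)
t=9.000: state=(1.539, 0.734)
t=9.500: state=(1.511, 0.772)
t=10.000: state=(1.483, 0.809)
t=10.500: state=(1.454, 0.844)
t=11.000: state=(1.424, 0.877)
t=11.500: state=(1.393, 0.909)
t=12.000: state=(1.362, 0.939)
t=12.500: state=(1.329, 0.968)
t=12.600: state=(1.322, 0.974)
largest grid value and its neighbours: v(2.220)=1.86868, v(2.240)=1.86871, v(2.260)=1.86869
parabola through these three points peaks at t≈2.242 with v≈1.86871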